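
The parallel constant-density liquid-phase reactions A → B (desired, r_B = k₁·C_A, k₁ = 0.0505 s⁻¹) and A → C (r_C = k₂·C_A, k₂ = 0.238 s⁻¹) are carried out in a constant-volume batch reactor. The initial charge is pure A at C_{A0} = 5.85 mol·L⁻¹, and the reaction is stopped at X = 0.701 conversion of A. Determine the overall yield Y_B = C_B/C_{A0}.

0.123

C_A = C_{A0}(1−X) = 1.749 mol·L⁻¹.
Both paths are first order in A, so the instantaneous fraction to B is constant: dC_B/d(−C_A) = k₁/(k₁+k₂) = 0.1750.
C_B = 0.1750·(C_{A0}−C_A) = 0.1750×4.101 = 0.718 mol·L⁻¹.
Y_B = C_B/C_{A0} = 0.7178/5.85 = 0.123.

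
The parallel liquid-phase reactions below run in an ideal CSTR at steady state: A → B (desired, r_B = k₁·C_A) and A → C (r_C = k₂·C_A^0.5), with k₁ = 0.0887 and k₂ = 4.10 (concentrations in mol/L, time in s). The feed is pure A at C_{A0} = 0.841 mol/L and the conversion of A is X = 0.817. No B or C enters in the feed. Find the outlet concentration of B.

Exit C_A = C_{A0}(1−X) = 0.841×0.183 = 0.1539 mol/L.
A CSTR operates uniformly at the exit composition, giving r_B = 0.01365 and r_C = 1.608 (each k·C_A^n at C_A = 0.1539).
Fraction of consumed A going to B: r_B/(r_B+r_C) = 0.008416.
C_B = 0.008416·C_{A0}·X = 0.008416×0.841×0.817 = 0.00578 mol/L.

0.00578 mol/L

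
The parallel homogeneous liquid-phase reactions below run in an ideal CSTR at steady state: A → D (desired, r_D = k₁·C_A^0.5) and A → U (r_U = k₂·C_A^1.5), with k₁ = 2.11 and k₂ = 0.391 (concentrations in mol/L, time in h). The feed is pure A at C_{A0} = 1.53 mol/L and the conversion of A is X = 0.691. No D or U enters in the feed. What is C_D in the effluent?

0.972 mol/L

Exit C_A = C_{A0}(1−X) = 1.53×0.309 = 0.4728 mol/L.
In a CSTR the entire volume is at exit conditions, so r_D = 2.11×0.4728^0.5 = 1.451 and r_U = 0.391×0.4728^1.5 = 0.1271.
Fraction of consumed A going to D: r_D/(r_D+r_U) = 0.9194.
C_D = 0.9194·C_{A0}·X = 0.9194×1.53×0.691 = 0.972 mol/L.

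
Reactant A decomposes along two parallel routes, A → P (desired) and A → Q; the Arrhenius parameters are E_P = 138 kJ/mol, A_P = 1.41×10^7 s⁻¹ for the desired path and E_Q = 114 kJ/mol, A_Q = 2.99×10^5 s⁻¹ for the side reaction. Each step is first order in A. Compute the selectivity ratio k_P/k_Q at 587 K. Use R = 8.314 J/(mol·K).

k_P/k_Q = (A_P/A_Q)·exp[−(E_P−E_Q)/(RT)] = (A_P/A_Q)·exp[(E_Q−E_P)/(RT)].
(E_Q−E_P)/(RT) = (114−138)×10³/(8.314×587) = -24000/4880 = -4.918.
k_P/k_Q = (1.41×10^7/2.99×10^5)·exp(-4.918) = 47.16 × 0.007316 = 0.345.
Since E_P > E_Q, raising the temperature improves selectivity toward P.

0.345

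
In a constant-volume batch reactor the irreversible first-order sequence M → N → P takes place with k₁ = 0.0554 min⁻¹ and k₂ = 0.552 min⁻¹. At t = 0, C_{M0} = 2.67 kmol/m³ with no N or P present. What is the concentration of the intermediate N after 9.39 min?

0.175 kmol/m³

The intermediate concentration in a first-order A→B→C sequence is C_N = k₁C_{M0}(e^(−k₁t) − e^(−k₂t))/(k₂−k₁).
e^(−k₁t) = e^(−0.0554×9.39) = e^(−0.5202) = 0.5944; e^(−k₂t) = e^(−5.183) = 0.005610.
C_N = 0.0554×2.67/(0.552−0.0554) × (0.5944−0.005610) = 0.2979×0.5888 = 0.1754 kmol/m³.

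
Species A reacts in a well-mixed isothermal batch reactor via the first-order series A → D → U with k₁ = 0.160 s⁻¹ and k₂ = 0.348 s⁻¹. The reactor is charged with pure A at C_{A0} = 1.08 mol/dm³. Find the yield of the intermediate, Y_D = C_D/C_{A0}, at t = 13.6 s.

0.0891

For first-order series with pure A initially, C_D(t) = k₁C_{A0}/(k₂−k₁)·(e^(−k₁t) − e^(−k₂t)).
e^(−k₁t) = e^(−0.160×13.6) = e^(−2.176) = 0.1135; e^(−k₂t) = e^(−4.733) = 0.008802.
C_D = 0.160×1.08/(0.348−0.160) × (0.1135−0.008802) = 0.9191×0.1047 = 0.09623 mol/dm³.
Y_D = C_D/C_{A0} = 0.09623/1.08 = 0.0891.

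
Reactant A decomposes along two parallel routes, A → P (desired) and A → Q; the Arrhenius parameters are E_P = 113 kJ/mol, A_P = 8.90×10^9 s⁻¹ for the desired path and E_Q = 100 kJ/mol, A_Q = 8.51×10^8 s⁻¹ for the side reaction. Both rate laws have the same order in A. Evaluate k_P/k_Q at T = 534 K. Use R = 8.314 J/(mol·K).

0.559

Since both paths have the same order in A, the concentration cancels and S_{P/Q} = k_P/k_Q = (A_P/A_Q)·exp[(E_Q−E_P)/(RT)].
(E_Q−E_P)/(RT) = (100−113)×10³/(8.314×534) = -13000/4440 = -2.928.
k_P/k_Q = (8.90×10^9/8.51×10^8)·exp(-2.928) = 10.46 × 0.05350 = 0.559.
Since E_P > E_Q, raising the temperature improves selectivity toward P.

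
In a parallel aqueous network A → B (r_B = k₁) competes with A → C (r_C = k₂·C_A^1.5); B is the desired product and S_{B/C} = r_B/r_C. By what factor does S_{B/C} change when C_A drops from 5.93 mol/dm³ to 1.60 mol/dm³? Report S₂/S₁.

7.14

S_{B/C} = (k₁/k₂)·C_A^-1.5, so S₂/S₁ = (C_{A,2}/C_{A,1})^-1.5.
= (1.60/5.93)^(-1.5) = (0.2698)^(-1.5) = 7.14.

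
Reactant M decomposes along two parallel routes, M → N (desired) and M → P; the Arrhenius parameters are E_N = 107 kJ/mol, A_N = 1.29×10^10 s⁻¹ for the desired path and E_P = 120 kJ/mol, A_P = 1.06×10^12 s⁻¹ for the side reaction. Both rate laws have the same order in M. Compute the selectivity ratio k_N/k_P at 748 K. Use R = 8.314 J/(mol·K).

0.0984

k_N/k_P = (A_N/A_P)·exp[−(E_N−E_P)/(RT)] = (A_N/A_P)·exp[(E_P−E_N)/(RT)].
(E_P−E_N)/(RT) = (120−107)×10³/(8.314×748) = 13000/6219 = 2.090.
k_N/k_P = (1.29×10^10/1.06×10^12)·exp(2.090) = 0.01217 × 8.088 = 0.0984.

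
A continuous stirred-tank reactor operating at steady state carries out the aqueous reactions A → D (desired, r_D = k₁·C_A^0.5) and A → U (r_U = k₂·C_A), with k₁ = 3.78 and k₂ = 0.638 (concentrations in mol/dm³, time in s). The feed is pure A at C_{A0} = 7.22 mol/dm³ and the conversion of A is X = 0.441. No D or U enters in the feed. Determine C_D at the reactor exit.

2.38 mol/dm³

Exit C_A = C_{A0}(1−X) = 7.22×0.559 = 4.036 mol/dm³.
A CSTR operates uniformly at the exit composition, giving r_D = 7.594 and r_U = 2.575 (each k·C_A^n at C_A = 4.036).
Fraction of consumed A going to D: r_D/(r_D+r_U) = 0.7468.
C_D = 0.7468·C_{A0}·X = 0.7468×7.22×0.441 = 2.38 mol/dm³.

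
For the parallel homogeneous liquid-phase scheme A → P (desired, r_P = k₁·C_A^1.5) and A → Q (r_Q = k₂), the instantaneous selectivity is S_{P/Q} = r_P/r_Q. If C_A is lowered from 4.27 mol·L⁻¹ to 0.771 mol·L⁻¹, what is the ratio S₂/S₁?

0.0767

S_{P/Q} = (k₁/k₂)·C_A^1.5, so S₂/S₁ = (C_{A,2}/C_{A,1})^1.5.
= (0.771/4.27)^1.5 = (0.1806)^1.5 = 0.0767.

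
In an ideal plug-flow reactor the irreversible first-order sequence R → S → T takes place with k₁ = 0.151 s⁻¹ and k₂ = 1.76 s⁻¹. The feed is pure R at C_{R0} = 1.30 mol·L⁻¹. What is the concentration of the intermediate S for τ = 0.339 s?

0.0487 mol·L⁻¹

For first-order series with pure R initially, C_S(τ) = k₁C_{R0}/(k₂−k₁)·(e^(−k₁τ) − e^(−k₂τ)).
e^(−k₁τ) = e^(−0.151×0.339) = e^(−0.05119) = 0.9501; e^(−k₂τ) = e^(−0.5966) = 0.5507.
C_S = 0.151×1.30/(1.76−0.151) × (0.9501−0.5507) = 0.1220×0.3994 = 0.04873 mol·L⁻¹.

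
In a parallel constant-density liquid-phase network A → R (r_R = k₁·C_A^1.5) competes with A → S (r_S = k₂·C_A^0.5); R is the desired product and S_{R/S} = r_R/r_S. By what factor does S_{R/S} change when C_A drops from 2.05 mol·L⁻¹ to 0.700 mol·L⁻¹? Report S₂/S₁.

0.341

S_{R/S} = (k₁/k₂)·C_A, so S₂/S₁ = (C_{A,2}/C_{A,1}).
= 0.700/2.05 = 0.341.
Selectivity toward R falls as C_A falls — high-concentration operation is favoured.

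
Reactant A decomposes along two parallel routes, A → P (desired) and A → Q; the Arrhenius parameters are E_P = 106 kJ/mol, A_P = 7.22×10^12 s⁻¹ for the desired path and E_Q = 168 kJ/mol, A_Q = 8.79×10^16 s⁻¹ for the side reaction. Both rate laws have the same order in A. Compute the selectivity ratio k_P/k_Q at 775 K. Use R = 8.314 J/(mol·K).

Since both paths have the same order in A, the concentration cancels and S_{P/Q} = k_P/k_Q = (A_P/A_Q)·exp[(E_Q−E_P)/(RT)].
(E_Q−E_P)/(RT) = (168−106)×10³/(8.314×775) = 62000/6443 = 9.622.
k_P/k_Q = (7.22×10^12/8.79×10^16)·exp(9.622) = 8.214×10^-5 × 15098 = 1.24.

1.24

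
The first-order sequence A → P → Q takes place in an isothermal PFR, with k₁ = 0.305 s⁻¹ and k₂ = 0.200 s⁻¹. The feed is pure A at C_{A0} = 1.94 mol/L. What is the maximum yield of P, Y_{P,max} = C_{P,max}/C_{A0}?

At the optimum, C_{P,max}/C_{A0} = (k₁/k₂)^[k₂/(k₂−k₁)].
= (0.305/0.200)^(0.200/(0.200−0.305)) = (1.525)^(-1.905) = 0.4476.

0.448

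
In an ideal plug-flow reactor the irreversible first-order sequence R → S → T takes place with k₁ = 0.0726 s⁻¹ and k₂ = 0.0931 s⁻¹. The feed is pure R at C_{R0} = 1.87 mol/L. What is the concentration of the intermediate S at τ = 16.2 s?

0.577 mol/L

For first-order series with pure R initially, C_S(τ) = k₁C_{R0}/(k₂−k₁)·(e^(−k₁τ) − e^(−k₂τ)).
e^(−k₁τ) = e^(−0.0726×16.2) = e^(−1.176) = 0.3085; e^(−k₂τ) = e^(−1.508) = 0.2213.
C_S = 0.0726×1.87/(0.0931−0.0726) × (0.3085−0.2213) = 6.623×0.08717 = 0.5773 mol/L.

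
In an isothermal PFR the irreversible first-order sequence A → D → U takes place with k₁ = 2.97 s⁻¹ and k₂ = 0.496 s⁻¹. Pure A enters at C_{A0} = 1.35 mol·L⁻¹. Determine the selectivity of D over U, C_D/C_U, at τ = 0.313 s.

10.8

For first-order series with pure A initially, C_D(τ) = k₁C_{A0}/(k₂−k₁)·(e^(−k₁τ) − e^(−k₂τ)).
e^(−k₁τ) = e^(−2.97×0.313) = e^(−0.9296) = 0.3947; e^(−k₂τ) = e^(−0.1552) = 0.8562.
C_D = 2.97×1.35/(0.496−2.97) × (0.3947−0.8562) = (-1.621)×(-0.4615) = 0.7479 mol·L⁻¹.
C_A = C_{A0}e^(−k₁τ) = 0.5329 mol·L⁻¹, so C_U = C_{A0}−C_A−C_D = 0.06922 mol·L⁻¹; C_D/C_U = 10.8.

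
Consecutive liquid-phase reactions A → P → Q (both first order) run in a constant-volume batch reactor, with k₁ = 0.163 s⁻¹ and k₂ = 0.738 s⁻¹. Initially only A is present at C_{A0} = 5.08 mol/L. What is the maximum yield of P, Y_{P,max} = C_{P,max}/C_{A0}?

0.144

At the optimum, C_{P,max}/C_{A0} = (k₁/k₂)^[k₂/(k₂−k₁)].
= (0.163/0.738)^(0.738/(0.738−0.163)) = (0.2209)^(1.283) = 0.1439.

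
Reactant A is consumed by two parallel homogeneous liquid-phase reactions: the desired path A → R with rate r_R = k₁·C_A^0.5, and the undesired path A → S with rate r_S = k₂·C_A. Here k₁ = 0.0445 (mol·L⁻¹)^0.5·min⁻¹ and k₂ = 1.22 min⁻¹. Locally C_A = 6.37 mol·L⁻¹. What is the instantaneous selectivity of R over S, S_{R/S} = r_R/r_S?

S_{R/S} = r_R/r_S = (k₁·C_A^0.5)/(k₂·C_A) = (k₁/k₂)·C_A^-0.5.
= (0.0445×6.370^0.5) / (1.22×6.370) = 0.1123/7.771 = 0.0145.

0.0145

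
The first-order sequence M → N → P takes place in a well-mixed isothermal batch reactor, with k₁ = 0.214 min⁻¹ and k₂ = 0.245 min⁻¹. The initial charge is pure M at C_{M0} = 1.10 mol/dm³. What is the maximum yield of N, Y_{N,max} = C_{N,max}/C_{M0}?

Evaluating C_N at t_opt = ln(k₂/k₁)/(k₂−k₁) gives C_{N,max}/C_{M0} = (k₁/k₂)^[k₂/(k₂−k₁)].
= (0.214/0.245)^(0.245/(0.245−0.214)) = (0.8735)^(7.903) = 0.3433.

0.343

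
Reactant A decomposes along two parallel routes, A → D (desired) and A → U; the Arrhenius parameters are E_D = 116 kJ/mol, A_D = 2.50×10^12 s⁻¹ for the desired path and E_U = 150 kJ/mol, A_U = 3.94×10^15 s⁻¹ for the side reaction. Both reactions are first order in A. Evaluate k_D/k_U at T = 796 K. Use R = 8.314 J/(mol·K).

0.108

k_D/k_U = (A_D/A_U)·exp[−(E_D−E_U)/(RT)] = (A_D/A_U)·exp[(E_U−E_D)/(RT)].
(E_U−E_D)/(RT) = (150−116)×10³/(8.314×796) = 34000/6618 = 5.138.
k_D/k_U = (2.50×10^12/3.94×10^15)·exp(5.138) = 6.345×10^-4 × 170.3 = 0.108.
Since E_D < E_U, lowering the temperature improves selectivity toward D.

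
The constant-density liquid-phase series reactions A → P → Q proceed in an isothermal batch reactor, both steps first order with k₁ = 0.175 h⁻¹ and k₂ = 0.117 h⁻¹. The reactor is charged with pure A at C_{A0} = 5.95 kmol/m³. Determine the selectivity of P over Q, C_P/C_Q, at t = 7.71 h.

1.48

The intermediate concentration in a first-order A→B→C sequence is C_P = k₁C_{A0}(e^(−k₁t) − e^(−k₂t))/(k₂−k₁).
e^(−k₁t) = e^(−0.175×7.71) = e^(−1.349) = 0.2594; e^(−k₂t) = e^(−0.9021) = 0.4057.
C_P = 0.175×5.95/(0.117−0.175) × (0.2594−0.4057) = (-17.95)×(-0.1463) = 2.626 kmol/m³.
C_A = C_{A0}e^(−k₁t) = 1.544 kmol/m³, so C_Q = C_{A0}−C_A−C_P = 1.780 kmol/m³; C_P/C_Q = 1.48.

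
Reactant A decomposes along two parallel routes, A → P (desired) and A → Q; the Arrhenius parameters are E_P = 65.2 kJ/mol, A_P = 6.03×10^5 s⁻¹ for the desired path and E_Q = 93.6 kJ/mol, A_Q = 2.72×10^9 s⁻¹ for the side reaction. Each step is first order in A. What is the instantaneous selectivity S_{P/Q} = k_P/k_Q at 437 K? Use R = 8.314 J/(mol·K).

With equal orders, S_{P/Q} = k_P/k_Q = (A_P/A_Q)·exp[(E_Q−E_P)/(RT)].
(E_Q−E_P)/(RT) = (93.6−65.2)×10³/(8.314×437) = 28400/3633 = 7.817.
k_P/k_Q = (6.03×10^5/2.72×10^9)·exp(7.817) = 2.217×10^-4 × 2482 = 0.550.
Since E_P < E_Q, lowering the temperature improves selectivity toward P.

0.550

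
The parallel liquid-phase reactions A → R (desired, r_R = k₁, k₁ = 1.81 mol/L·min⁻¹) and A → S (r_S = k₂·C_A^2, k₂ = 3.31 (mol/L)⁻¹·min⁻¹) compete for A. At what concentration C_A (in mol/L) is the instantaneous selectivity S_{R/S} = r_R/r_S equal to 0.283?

S_{R/S} = (k₁/k₂)·C_A^-2 ⇒ C_A = (S·k₂/k₁)^(-0.5).
= (0.283×3.31/1.81)^(-0.5) = (0.5175)^(-0.5) = 1.39 mol/L.

1.39 mol/L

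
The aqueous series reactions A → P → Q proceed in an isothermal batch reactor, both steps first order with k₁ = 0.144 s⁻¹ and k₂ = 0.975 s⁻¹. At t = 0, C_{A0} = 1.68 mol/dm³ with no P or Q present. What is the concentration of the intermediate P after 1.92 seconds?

0.176 mol/dm³

The intermediate concentration in a first-order A→B→C sequence is C_P = k₁C_{A0}(e^(−k₁t) − e^(−k₂t))/(k₂−k₁).
e^(−k₁t) = e^(−0.144×1.92) = e^(−0.2765) = 0.7584; e^(−k₂t) = e^(−1.872) = 0.1538.
C_P = 0.144×1.68/(0.975−0.144) × (0.7584−0.1538) = 0.2911×0.6046 = 0.1760 mol/dm³.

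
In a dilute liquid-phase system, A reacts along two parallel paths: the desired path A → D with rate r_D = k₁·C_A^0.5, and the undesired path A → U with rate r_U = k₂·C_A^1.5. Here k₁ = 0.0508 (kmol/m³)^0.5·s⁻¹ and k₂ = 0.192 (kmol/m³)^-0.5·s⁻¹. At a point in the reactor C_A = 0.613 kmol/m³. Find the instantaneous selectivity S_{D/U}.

S_{D/U} = r_D/r_U = (k₁·C_A^0.5)/(k₂·C_A^1.5) = (k₁/k₂)·C_A⁻¹.
= (0.0508×0.6130^0.5) / (0.192×0.6130^1.5) = 0.03977/0.09215 = 0.432.
The undesired path is higher order in A, so low C_A (CSTR or dilute feed) favours D.

0.432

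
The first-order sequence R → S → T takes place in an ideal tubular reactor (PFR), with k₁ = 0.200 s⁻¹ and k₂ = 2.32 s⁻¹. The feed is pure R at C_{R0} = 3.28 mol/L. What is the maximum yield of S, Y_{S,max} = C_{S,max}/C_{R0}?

0.0684

For a first-order series the maximum intermediate yield is C_{S,max}/C_{R0} = (k₁/k₂)^[k₂/(k₂−k₁)].
= (0.200/2.32)^(2.32/(2.32−0.200)) = (0.08621)^(1.094) = 0.06841.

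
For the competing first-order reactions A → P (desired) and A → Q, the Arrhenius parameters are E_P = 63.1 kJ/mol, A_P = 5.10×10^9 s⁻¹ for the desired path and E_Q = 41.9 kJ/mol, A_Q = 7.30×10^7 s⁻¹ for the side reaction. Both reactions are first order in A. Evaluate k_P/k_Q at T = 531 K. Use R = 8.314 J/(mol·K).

0.574

Since both paths have the same order in A, the concentration cancels and S_{P/Q} = k_P/k_Q = (A_P/A_Q)·exp[(E_Q−E_P)/(RT)].
(E_Q−E_P)/(RT) = (41.9−63.1)×10³/(8.314×531) = -21200/4415 = -4.802.
k_P/k_Q = (5.10×10^9/7.30×10^7)·exp(-4.802) = 69.86 × 0.008212 = 0.574.
Since E_P > E_Q, raising the temperature improves selectivity toward P.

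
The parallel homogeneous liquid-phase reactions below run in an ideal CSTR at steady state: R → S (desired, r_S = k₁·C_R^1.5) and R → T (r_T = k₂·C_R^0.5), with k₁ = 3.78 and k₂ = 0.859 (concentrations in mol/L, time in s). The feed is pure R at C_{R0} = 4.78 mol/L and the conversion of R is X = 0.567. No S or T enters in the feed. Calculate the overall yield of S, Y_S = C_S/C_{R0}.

0.511

Exit C_R = C_{R0}(1−X) = 4.78×0.433 = 2.070 mol/L.
A CSTR operates uniformly at the exit composition, giving r_S = 11.26 and r_T = 1.236 (each k·C_R^n at C_R = 2.070).
Fraction of consumed R going to S: r_S/(r_S+r_T) = 0.9011.
C_S = 0.9011·C_{R0}·X = 0.9011×4.78×0.567 = 2.44 mol/L; Y_S = C_S/C_{R0} = 0.511.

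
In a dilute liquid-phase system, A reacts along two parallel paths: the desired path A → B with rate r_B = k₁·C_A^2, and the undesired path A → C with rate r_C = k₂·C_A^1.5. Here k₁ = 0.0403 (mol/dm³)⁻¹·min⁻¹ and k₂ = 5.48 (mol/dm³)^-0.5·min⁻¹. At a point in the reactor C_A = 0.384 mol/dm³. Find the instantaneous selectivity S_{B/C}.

S_{B/C} = r_B/r_C = (k₁·C_A^2)/(k₂·C_A^1.5) = (k₁/k₂)·C_A^0.5.
= (0.0403×0.3840^2) / (5.48×0.3840^1.5) = 0.005942/1.304 = 0.00456.

0.00456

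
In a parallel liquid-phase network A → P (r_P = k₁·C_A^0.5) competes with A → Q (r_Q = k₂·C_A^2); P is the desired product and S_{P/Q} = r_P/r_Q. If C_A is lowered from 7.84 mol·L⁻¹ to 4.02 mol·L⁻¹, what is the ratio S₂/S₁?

2.72

S_{P/Q} = (k₁/k₂)·C_A^-1.5, so S₂/S₁ = (C_{A,2}/C_{A,1})^-1.5.
= (4.02/7.84)^(-1.5) = (0.5128)^(-1.5) = 2.72.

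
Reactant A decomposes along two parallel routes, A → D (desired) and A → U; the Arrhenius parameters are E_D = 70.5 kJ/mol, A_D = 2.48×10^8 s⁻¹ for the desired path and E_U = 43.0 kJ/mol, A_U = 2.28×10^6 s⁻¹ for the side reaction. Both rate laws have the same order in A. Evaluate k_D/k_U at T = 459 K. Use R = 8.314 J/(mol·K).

k_D/k_U = (A_D/A_U)·exp[−(E_D−E_U)/(RT)] = (A_D/A_U)·exp[(E_U−E_D)/(RT)].
(E_U−E_D)/(RT) = (43.0−70.5)×10³/(8.314×459) = -27500/3816 = -7.206.
k_D/k_U = (2.48×10^8/2.28×10^6)·exp(-7.206) = 108.8 × 7.419×10^-4 = 0.0807.

0.0807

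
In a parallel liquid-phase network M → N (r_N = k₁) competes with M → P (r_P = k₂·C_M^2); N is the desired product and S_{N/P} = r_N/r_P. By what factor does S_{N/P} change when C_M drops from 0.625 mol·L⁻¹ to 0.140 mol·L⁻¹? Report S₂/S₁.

S_{N/P} = (k₁/k₂)·C_M^-2, so S₂/S₁ = (C_{M,2}/C_{M,1})^-2.
= (0.140/0.625)^(-2) = (0.2240)^(-2) = 19.9.
Selectivity toward N rises as C_M falls — low-concentration operation is favoured.

19.9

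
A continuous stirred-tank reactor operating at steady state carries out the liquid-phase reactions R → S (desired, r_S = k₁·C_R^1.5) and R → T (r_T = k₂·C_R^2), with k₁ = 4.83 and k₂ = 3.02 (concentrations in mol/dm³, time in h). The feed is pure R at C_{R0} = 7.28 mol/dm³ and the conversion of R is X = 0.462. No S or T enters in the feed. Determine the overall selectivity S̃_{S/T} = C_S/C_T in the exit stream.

0.808

Exit C_R = C_{R0}(1−X) = 7.28×0.538 = 3.917 mol/dm³.
Rates in a CSTR are evaluated at the outlet concentration: r_S = 4.83×3.917^1.5 = 37.44, r_T = 3.02×3.917^2 = 46.33.
Overall selectivity = C_S/C_T = r_Sτ/(r_Tτ) = r_S/r_T = 0.808.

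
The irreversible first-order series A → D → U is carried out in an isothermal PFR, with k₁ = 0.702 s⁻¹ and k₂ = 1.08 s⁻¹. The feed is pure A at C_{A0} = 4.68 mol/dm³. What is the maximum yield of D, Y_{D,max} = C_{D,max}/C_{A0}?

0.292

For a first-order series the maximum intermediate yield is C_{D,max}/C_{A0} = (k₁/k₂)^[k₂/(k₂−k₁)].
= (0.702/1.08)^(1.08/(1.08−0.702)) = (0.6500)^(2.857) = 0.2921.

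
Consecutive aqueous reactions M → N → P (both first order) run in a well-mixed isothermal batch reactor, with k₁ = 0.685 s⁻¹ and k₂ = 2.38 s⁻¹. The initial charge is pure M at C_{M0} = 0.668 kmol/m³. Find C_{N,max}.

0.116 kmol/m³

At the optimum, C_{N,max}/C_{M0} = (k₁/k₂)^[k₂/(k₂−k₁)].
= (0.685/2.38)^(2.38/(2.38−0.685)) = (0.2878)^(1.404) = 0.1740.
C_{N,max} = 0.1740×0.668 = 0.116 kmol/m³.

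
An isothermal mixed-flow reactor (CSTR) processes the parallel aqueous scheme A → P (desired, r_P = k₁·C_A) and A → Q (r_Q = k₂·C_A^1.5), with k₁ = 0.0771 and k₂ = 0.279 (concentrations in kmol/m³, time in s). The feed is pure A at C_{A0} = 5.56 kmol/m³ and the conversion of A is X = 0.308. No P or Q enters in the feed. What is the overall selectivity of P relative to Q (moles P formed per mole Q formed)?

0.141

Exit C_A = C_{A0}(1−X) = 5.56×0.692 = 3.848 kmol/m³.
In a CSTR the entire volume is at exit conditions, so r_P = 0.0771×3.848 = 0.2966 and r_Q = 0.279×3.848^1.5 = 2.106.
Overall selectivity = C_P/C_Q = r_Pτ/(r_Qτ) = r_P/r_Q = 0.141.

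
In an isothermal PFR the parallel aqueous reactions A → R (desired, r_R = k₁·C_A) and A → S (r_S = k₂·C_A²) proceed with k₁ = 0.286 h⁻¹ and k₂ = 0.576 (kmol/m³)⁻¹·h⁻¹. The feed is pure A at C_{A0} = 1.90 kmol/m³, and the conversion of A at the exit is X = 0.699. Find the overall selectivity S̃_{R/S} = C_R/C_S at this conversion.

0.433

C_A = C_{A0}(1−X) = 0.5719 kmol/m³.
Along a PFR/batch, dC_R/dC_A = −r_R/(r_R+r_S) = −k₁/(k₁+k₂·C_A).
Integrating from C_{A0} to C_A: C_R = (0.286/0.576)·ln[(0.286+0.576·1.90)/(0.286+0.576·0.572)] = 0.4965·ln(1.380/0.6154) = 0.4011 kmol/m³.
C_S = (C_{A0}−C_A)−C_R = 0.9270 kmol/m³; S̃_{R/S} = 0.4011/0.9270 = 0.433.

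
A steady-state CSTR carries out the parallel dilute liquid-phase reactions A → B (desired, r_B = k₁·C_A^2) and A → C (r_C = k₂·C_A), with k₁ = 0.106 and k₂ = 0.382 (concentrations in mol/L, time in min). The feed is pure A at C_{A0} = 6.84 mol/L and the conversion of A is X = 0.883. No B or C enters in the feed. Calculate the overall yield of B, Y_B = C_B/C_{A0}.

0.160

Exit C_A = C_{A0}(1−X) = 6.84×0.117 = 0.8003 mol/L.
A CSTR operates uniformly at the exit composition, giving r_B = 0.06789 and r_C = 0.3057 (each k·C_A^n at C_A = 0.8003).
Fraction of consumed A going to B: r_B/(r_B+r_C) = 0.1817.
C_B = 0.1817·C_{A0}·X = 0.1817×6.84×0.883 = 1.10 mol/L; Y_B = C_B/C_{A0} = 0.160.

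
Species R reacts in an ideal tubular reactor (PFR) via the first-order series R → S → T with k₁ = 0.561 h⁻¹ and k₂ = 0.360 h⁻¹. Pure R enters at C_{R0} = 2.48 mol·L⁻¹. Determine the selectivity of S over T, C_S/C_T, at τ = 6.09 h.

0.294

For first-order series with pure R initially, C_S(τ) = k₁C_{R0}/(k₂−k₁)·(e^(−k₁τ) − e^(−k₂τ)).
e^(−k₁τ) = e^(−0.561×6.09) = e^(−3.416) = 0.03283; e^(−k₂τ) = e^(−2.192) = 0.1116.
C_S = 0.561×2.48/(0.360−0.561) × (0.03283−0.1116) = (-6.922)×(-0.07882) = 0.5456 mol·L⁻¹.
C_R = C_{R0}e^(−k₁τ) = 0.08141 mol·L⁻¹, so C_T = C_{R0}−C_R−C_S = 1.853 mol·L⁻¹; C_S/C_T = 0.294.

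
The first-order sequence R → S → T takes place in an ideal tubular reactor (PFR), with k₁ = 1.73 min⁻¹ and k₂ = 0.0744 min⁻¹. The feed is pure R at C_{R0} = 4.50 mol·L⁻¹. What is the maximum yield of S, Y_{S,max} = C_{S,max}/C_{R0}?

0.868

Evaluating C_S at τ_opt = ln(k₂/k₁)/(k₂−k₁) gives C_{S,max}/C_{R0} = (k₁/k₂)^[k₂/(k₂−k₁)].
= (1.73/0.0744)^(0.0744/(0.0744−1.73)) = (23.25)^(-0.04494) = 0.8681.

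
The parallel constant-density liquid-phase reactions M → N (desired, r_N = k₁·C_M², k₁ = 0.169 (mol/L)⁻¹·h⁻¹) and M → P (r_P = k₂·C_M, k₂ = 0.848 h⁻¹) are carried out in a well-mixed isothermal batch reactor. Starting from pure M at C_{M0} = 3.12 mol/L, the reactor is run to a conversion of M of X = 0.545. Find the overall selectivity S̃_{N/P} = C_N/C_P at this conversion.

C_M = C_{M0}(1−X) = 1.420 mol/L.
Along a PFR/batch, dC_P/dC_M = −r_P/(r_N+r_P) = −k₂/(k₂+k₁·C_M).
Integrating from C_{M0} to C_M: C_P = (0.848/0.169)·ln[(0.848+0.169·3.12)/(0.848+0.169·1.42)] = 5.018·ln(1.375/1.088) = 1.176 mol/L.
Then C_N = (C_{M0}−C_M) − C_P = 1.700 − 1.176 = 0.5243 mol/L.
S̃_{N/P} = C_N/C_P = 0.5243/1.176 = 0.446.

0.446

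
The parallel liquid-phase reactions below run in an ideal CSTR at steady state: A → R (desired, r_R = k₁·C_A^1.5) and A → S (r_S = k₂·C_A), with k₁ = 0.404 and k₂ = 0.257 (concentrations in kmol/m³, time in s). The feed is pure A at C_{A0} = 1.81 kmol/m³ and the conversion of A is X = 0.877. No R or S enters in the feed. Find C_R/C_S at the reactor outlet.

Exit C_A = C_{A0}(1−X) = 1.81×0.123 = 0.2226 kmol/m³.
A CSTR operates uniformly at the exit composition, giving r_R = 0.04244 and r_S = 0.05722 (each k·C_A^n at C_A = 0.2226).
Overall selectivity = C_R/C_S = r_Rτ/(r_Sτ) = r_R/r_S = 0.742.

0.742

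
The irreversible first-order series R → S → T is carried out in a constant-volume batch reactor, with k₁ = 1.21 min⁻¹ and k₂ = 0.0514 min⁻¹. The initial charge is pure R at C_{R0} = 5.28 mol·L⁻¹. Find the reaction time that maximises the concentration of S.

For first-order series the maximum of C_S occurs at t_opt = ln(k₂/k₁)/(k₂−k₁).
= ln(0.0514/1.21)/(0.0514−1.21) = ln(0.04248)/-1.159 = -3.159/-1.159 = 2.73 min.

2.73 min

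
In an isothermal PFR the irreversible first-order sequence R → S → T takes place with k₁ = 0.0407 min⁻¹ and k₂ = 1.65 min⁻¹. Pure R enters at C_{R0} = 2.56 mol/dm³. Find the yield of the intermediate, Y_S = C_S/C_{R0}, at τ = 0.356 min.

The intermediate concentration in a first-order A→B→C sequence is C_S = k₁C_{R0}(e^(−k₁τ) − e^(−k₂τ))/(k₂−k₁).
e^(−k₁τ) = e^(−0.0407×0.356) = e^(−0.01449) = 0.9856; e^(−k₂τ) = e^(−0.5874) = 0.5558.
C_S = 0.0407×2.56/(1.65−0.0407) × (0.9856−0.5558) = 0.06474×0.4298 = 0.02783 mol/dm³.
Y_S = C_S/C_{R0} = 0.02783/2.56 = 0.0109.

0.0109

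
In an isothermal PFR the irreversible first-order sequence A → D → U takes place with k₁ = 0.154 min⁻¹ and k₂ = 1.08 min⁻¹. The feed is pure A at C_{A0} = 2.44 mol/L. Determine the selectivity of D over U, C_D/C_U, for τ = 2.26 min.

0.539

Solving the coupled first-order balances gives C_D(τ) = [k₁/(k₂−k₁)]·C_{A0}·(e^(−k₁τ) − e^(−k₂τ)).
e^(−k₁τ) = e^(−0.154×2.26) = e^(−0.3480) = 0.7061; e^(−k₂τ) = e^(−2.441) = 0.08709.
C_D = 0.154×2.44/(1.08−0.154) × (0.7061−0.08709) = 0.4058×0.6190 = 0.2512 mol/L.
C_A = C_{A0}e^(−k₁τ) = 1.723 mol/L, so C_U = C_{A0}−C_A−C_D = 0.4660 mol/L; C_D/C_U = 0.539.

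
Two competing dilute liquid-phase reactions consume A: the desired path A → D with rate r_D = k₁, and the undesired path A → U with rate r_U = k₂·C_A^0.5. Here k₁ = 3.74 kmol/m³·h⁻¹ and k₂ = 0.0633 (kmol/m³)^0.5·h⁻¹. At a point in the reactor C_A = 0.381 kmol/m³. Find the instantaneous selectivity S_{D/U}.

S_{D/U} = r_D/r_U = (k₁)/(k₂·C_A^0.5) = (k₁/k₂)·C_A^-0.5.
= (3.74) / (0.0633×0.3810^0.5) = 3.740/0.03907 = 95.7.

95.7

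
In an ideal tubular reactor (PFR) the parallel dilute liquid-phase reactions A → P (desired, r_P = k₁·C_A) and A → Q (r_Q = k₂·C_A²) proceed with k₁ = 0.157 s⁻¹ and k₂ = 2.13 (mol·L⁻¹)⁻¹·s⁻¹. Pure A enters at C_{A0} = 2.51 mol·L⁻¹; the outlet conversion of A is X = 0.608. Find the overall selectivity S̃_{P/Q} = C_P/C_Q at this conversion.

0.0451

C_A = C_{A0}(1−X) = 0.9839 mol·L⁻¹.
Along a PFR/batch, dC_P/dC_A = −r_P/(r_P+r_Q) = −k₁/(k₁+k₂·C_A).
Integrating from C_{A0} to C_A: C_P = (0.157/2.13)·ln[(0.157+2.13·2.51)/(0.157+2.13·0.984)] = 0.07371·ln(5.503/2.253) = 0.06584 mol·L⁻¹.
C_Q = (C_{A0}−C_A)−C_P = 1.460 mol·L⁻¹; S̃_{P/Q} = 0.06584/1.460 = 0.0451.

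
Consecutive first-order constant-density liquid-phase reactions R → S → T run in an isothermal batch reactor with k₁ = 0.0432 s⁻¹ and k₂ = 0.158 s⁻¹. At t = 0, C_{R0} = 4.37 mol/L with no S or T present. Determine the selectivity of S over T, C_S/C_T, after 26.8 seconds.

0.197

The intermediate concentration in a first-order A→B→C sequence is C_S = k₁C_{R0}(e^(−k₁t) − e^(−k₂t))/(k₂−k₁).
e^(−k₁t) = e^(−0.0432×26.8) = e^(−1.158) = 0.3142; e^(−k₂t) = e^(−4.234) = 0.01449.
C_S = 0.0432×4.37/(0.158−0.0432) × (0.3142−0.01449) = 1.644×0.2997 = 0.4928 mol/L.
C_R = C_{R0}e^(−k₁t) = 1.373 mol/L, so C_T = C_{R0}−C_R−C_S = 2.504 mol/L; C_S/C_T = 0.197.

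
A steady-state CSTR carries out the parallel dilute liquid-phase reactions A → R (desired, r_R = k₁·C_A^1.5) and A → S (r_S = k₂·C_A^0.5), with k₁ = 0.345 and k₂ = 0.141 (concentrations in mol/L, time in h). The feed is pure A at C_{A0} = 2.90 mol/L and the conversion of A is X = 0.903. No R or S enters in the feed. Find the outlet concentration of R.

1.07 mol/L

Exit C_A = C_{A0}(1−X) = 2.90×0.0970 = 0.2813 mol/L.
In a CSTR the entire volume is at exit conditions, so r_R = 0.345×0.2813^1.5 = 0.05147 and r_S = 0.141×0.2813^0.5 = 0.07478.
Fraction of consumed A going to R: r_R/(r_R+r_S) = 0.4077.
C_R = 0.4077·C_{A0}·X = 0.4077×2.90×0.903 = 1.07 mol/L.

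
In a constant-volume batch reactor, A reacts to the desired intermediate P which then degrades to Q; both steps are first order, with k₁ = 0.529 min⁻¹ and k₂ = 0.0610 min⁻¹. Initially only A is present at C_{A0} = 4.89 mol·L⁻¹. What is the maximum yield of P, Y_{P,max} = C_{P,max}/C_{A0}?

Evaluating C_P at t_opt = ln(k₂/k₁)/(k₂−k₁) gives C_{P,max}/C_{A0} = (k₁/k₂)^[k₂/(k₂−k₁)].
= (0.529/0.0610)^(0.0610/(0.0610−0.529)) = (8.672)^(-0.1303) = 0.7546.

0.755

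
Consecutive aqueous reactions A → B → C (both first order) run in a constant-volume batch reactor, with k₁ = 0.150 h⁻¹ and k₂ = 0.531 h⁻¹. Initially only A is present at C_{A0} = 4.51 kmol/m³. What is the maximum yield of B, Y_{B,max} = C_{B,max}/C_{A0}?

0.172

For a first-order series the maximum intermediate yield is C_{B,max}/C_{A0} = (k₁/k₂)^[k₂/(k₂−k₁)].
= (0.150/0.531)^(0.531/(0.531−0.150)) = (0.2825)^(1.394) = 0.1717.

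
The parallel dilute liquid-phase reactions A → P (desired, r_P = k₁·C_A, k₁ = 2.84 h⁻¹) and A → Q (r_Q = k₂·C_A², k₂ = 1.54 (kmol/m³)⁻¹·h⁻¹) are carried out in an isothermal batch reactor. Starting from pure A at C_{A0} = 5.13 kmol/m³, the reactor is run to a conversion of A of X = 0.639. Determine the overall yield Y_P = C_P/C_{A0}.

C_A = C_{A0}(1−X) = 1.852 kmol/m³.
Along a PFR/batch, dC_P/dC_A = −r_P/(r_P+r_Q) = −k₁/(k₁+k₂·C_A).
Integrating from C_{A0} to C_A: C_P = (2.84/1.54)·ln[(2.84+1.54·5.13)/(2.84+1.54·1.85)] = 1.844·ln(10.74/5.692) = 1.171 kmol/m³.
Y_P = C_P/C_{A0} = 1.171/5.13 = 0.228.

0.228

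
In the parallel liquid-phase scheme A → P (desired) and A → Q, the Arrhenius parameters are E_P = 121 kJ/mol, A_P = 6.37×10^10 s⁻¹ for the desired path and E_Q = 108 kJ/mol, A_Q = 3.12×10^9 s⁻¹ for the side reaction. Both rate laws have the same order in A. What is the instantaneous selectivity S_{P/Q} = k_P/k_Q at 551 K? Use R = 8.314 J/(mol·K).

1.20

With equal orders, S_{P/Q} = k_P/k_Q = (A_P/A_Q)·exp[(E_Q−E_P)/(RT)].
(E_Q−E_P)/(RT) = (108−121)×10³/(8.314×551) = -13000/4581 = -2.838.
k_P/k_Q = (6.37×10^10/3.12×10^9)·exp(-2.838) = 20.42 × 0.05855 = 1.20.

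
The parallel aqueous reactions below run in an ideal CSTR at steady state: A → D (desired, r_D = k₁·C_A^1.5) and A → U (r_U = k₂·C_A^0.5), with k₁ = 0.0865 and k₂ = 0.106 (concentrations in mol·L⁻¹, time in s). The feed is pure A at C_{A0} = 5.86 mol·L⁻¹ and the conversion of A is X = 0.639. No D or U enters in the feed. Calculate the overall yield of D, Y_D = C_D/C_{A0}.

0.405

Exit C_A = C_{A0}(1−X) = 5.86×0.361 = 2.115 mol·L⁻¹.
Rates in a CSTR are evaluated at the outlet concentration: r_D = 0.0865×2.115^1.5 = 0.2661, r_U = 0.106×2.115^0.5 = 0.1542.
Fraction of consumed A going to D: r_D/(r_D+r_U) = 0.6332.
C_D = 0.6332·C_{A0}·X = 0.6332×5.86×0.639 = 2.37 mol·L⁻¹; Y_D = C_D/C_{A0} = 0.405.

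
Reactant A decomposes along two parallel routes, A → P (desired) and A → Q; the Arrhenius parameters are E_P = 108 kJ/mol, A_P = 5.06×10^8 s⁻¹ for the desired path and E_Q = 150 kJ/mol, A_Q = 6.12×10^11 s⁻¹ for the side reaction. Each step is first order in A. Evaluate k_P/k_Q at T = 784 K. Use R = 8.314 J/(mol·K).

Since both paths have the same order in A, the concentration cancels and S_{P/Q} = k_P/k_Q = (A_P/A_Q)·exp[(E_Q−E_P)/(RT)].
(E_Q−E_P)/(RT) = (150−108)×10³/(8.314×784) = 42000/6518 = 6.444.
k_P/k_Q = (5.06×10^8/6.12×10^11)·exp(6.444) = 8.268×10^-4 × 628.6 = 0.520.
Since E_P < E_Q, lowering the temperature improves selectivity toward P.

0.520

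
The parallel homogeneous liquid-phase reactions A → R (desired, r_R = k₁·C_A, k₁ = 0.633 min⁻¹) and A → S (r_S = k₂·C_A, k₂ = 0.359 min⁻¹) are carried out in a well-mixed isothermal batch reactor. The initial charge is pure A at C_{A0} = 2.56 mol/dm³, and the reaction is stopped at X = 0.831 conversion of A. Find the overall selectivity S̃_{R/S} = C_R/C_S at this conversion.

1.76

C_A = C_{A0}(1−X) = 0.4326 mol/dm³.
Both paths are first order in A, so the instantaneous fraction to R is constant: dC_R/d(−C_A) = k₁/(k₁+k₂) = 0.6381.
C_R = 0.6381·(C_{A0}−C_A) = 0.6381×2.127 = 1.36 mol/dm³.
C_S = (C_{A0}−C_A)−C_R = 0.7699 mol/dm³; S̃_{R/S} = 1.357/0.7699 = 1.76.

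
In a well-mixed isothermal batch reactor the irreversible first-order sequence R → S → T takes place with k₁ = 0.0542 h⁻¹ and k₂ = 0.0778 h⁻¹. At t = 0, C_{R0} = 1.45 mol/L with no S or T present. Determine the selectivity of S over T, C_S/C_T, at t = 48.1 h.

Solving the coupled first-order balances gives C_S(t) = [k₁/(k₂−k₁)]·C_{R0}·(e^(−k₁t) − e^(−k₂t)).
e^(−k₁t) = e^(−0.0542×48.1) = e^(−2.607) = 0.07375; e^(−k₂t) = e^(−3.742) = 0.02370.
C_S = 0.0542×1.45/(0.0778−0.0542) × (0.07375−0.02370) = 3.330×0.05005 = 0.1667 mol/L.
C_R = C_{R0}e^(−k₁t) = 0.1069 mol/L, so C_T = C_{R0}−C_R−C_S = 1.176 mol/L; C_S/C_T = 0.142.

0.142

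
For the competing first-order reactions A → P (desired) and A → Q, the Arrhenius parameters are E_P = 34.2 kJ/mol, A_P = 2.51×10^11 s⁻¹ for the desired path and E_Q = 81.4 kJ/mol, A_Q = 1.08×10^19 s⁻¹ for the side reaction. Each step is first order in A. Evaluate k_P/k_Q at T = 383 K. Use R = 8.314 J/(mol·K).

0.0636

Since both paths have the same order in A, the concentration cancels and S_{P/Q} = k_P/k_Q = (A_P/A_Q)·exp[(E_Q−E_P)/(RT)].
(E_Q−E_P)/(RT) = (81.4−34.2)×10³/(8.314×383) = 47200/3184 = 14.82.
k_P/k_Q = (2.51×10^11/1.08×10^19)·exp(14.82) = 2.324×10^-8 × 2.738×10^6 = 0.0636.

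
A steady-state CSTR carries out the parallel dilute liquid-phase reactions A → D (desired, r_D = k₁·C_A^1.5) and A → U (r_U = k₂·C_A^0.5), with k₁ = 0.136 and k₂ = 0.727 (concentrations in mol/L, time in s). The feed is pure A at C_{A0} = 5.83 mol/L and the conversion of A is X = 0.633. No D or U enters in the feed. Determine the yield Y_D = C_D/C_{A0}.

0.181

Exit C_A = C_{A0}(1−X) = 5.83×0.367 = 2.140 mol/L.
A CSTR operates uniformly at the exit composition, giving r_D = 0.4256 and r_U = 1.063 (each k·C_A^n at C_A = 2.140).
Fraction of consumed A going to D: r_D/(r_D+r_U) = 0.2858.
C_D = 0.2858·C_{A0}·X = 0.2858×5.83×0.633 = 1.05 mol/L; Y_D = C_D/C_{A0} = 0.181.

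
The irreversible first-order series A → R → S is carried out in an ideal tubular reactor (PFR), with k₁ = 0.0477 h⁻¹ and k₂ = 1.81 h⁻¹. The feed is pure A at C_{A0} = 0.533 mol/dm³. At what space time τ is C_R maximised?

For first-order series the maximum of C_R occurs at τ_opt = ln(k₂/k₁)/(k₂−k₁).
= ln(1.81/0.0477)/(1.81−0.0477) = ln(37.95)/1.762 = 3.636/1.762 = 2.06 h.

2.06 h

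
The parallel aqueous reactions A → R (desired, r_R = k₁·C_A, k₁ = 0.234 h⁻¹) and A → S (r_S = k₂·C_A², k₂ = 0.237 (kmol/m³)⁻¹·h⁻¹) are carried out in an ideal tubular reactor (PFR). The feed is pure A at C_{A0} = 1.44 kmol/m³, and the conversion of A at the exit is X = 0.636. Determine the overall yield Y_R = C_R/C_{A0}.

C_A = C_{A0}(1−X) = 0.5242 kmol/m³.
Along a PFR/batch, dC_R/dC_A = −r_R/(r_R+r_S) = −k₁/(k₁+k₂·C_A).
Integrating from C_{A0} to C_A: C_R = (0.234/0.237)·ln[(0.234+0.237·1.44)/(0.234+0.237·0.524)] = 0.9873·ln(0.5753/0.3582) = 0.4677 kmol/m³.
Y_R = C_R/C_{A0} = 0.4677/1.44 = 0.325.

0.325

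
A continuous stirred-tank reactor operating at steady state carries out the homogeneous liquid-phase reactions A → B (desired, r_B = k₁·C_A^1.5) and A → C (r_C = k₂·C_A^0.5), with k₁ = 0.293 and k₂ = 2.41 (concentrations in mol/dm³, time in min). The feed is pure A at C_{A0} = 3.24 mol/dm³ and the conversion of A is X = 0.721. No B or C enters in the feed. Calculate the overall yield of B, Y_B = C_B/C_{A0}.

0.0714

Exit C_A = C_{A0}(1−X) = 3.24×0.279 = 0.9040 mol/dm³.
A CSTR operates uniformly at the exit composition, giving r_B = 0.2518 and r_C = 2.291 (each k·C_A^n at C_A = 0.9040).
Fraction of consumed A going to B: r_B/(r_B+r_C) = 0.09902.
C_B = 0.09902·C_{A0}·X = 0.09902×3.24×0.721 = 0.231 mol/dm³; Y_B = C_B/C_{A0} = 0.0714.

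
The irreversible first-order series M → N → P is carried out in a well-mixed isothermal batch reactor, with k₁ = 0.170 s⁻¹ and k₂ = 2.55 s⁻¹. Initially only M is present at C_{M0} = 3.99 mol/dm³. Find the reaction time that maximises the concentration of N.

The intermediate peaks when r₁ = r₂, i.e. k₁e^(−k₁t) = k₂e^(−k₂t), giving t_opt = ln(k₂/k₁)/(k₂−k₁).
= ln(2.55/0.170)/(2.55−0.170) = ln(15.00)/2.380 = 2.708/2.380 = 1.14 s.

1.14 s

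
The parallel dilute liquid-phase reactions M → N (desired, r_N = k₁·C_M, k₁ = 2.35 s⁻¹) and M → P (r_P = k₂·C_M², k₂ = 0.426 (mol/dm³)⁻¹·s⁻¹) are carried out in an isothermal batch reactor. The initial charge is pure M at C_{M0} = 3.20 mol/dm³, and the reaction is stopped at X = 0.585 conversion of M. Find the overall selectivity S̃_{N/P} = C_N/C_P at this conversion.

C_M = C_{M0}(1−X) = 1.328 mol/dm³.
Along a PFR/batch, dC_N/dC_M = −r_N/(r_N+r_P) = −k₁/(k₁+k₂·C_M).
Integrating from C_{M0} to C_M: C_N = (2.35/0.426)·ln[(2.35+0.426·3.20)/(2.35+0.426·1.33)] = 5.516·ln(3.713/2.916) = 1.334 mol/dm³.
C_P = (C_{M0}−C_M)−C_N = 0.5383 mol/dm³; S̃_{N/P} = 1.334/0.5383 = 2.48.

2.48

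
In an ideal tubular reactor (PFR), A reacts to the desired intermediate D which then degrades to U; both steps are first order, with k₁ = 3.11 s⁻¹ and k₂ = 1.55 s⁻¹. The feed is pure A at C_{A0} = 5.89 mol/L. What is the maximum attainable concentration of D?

At the optimum, C_{D,max}/C_{A0} = (k₁/k₂)^[k₂/(k₂−k₁)].
= (3.11/1.55)^(1.55/(1.55−3.11)) = (2.006)^(-0.9936) = 0.5006.
C_{D,max} = 0.5006×5.89 = 2.95 mol/L.

2.95 mol/L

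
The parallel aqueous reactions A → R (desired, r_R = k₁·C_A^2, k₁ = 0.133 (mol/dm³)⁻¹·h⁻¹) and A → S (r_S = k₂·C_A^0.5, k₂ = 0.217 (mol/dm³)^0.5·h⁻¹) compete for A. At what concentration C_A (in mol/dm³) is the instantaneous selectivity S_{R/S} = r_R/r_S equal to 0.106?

S_{R/S} = (k₁/k₂)·C_A^1.5 ⇒ C_A = (S·k₂/k₁)^(1/1.5).
= (0.106×0.217/0.133)^(0.6667) = (0.1729)^(0.6667) = 0.310 mol/dm³.

0.310 mol/dm³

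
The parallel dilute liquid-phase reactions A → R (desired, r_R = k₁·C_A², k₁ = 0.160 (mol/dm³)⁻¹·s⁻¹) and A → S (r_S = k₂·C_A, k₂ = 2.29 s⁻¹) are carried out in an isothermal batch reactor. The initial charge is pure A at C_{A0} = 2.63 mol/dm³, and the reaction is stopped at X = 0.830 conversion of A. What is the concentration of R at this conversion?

C_A = C_{A0}(1−X) = 0.4471 mol/dm³.
Along a PFR/batch, dC_S/dC_A = −r_S/(r_R+r_S) = −k₂/(k₂+k₁·C_A).
Integrating from C_{A0} to C_A: C_S = (2.29/0.160)·ln[(2.29+0.160·2.63)/(2.29+0.160·0.447)] = 14.31·ln(2.711/2.362) = 1.974 mol/dm³.
Then C_R = (C_{A0}−C_A) − C_S = 2.183 − 1.974 = 0.2088 mol/dm³.

0.209 mol/dm³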